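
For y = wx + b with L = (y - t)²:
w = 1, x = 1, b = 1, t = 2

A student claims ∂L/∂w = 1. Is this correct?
Incorrect

y = (1)(1) + 1 = 2
∂L/∂y = 2(y - t) = 2(2 - 2) = 0
∂y/∂w = x = 1
∂L/∂w = 0 × 1 = 0

Claimed value: 1
Incorrect: The correct gradient is 0.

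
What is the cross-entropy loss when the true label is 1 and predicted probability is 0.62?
L = 0.478

L = -1·log(0.62) - 0·log(0.38) = -log(0.62) = 0.478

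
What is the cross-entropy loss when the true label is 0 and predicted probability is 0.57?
L = 0.844

L = -0·log(0.57) - 1·log(0.43) = -log(0.43) = 0.844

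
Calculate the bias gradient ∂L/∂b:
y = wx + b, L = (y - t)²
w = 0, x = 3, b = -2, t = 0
∂L/∂b = -4

y = wx + b = (0)(3) + -2 = -2
∂L/∂y = 2(y - t) = 2(-2 - 0) = -4
∂y/∂b = 1
∂L/∂b = ∂L/∂y · ∂y/∂b = -4 × 1 = -4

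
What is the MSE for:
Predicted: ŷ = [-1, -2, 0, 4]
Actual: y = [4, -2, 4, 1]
MSE = 12.5

MSE = (1/4)((-1-4)² + (-2--2)² + (0-4)² + (4-1)²) = (1/4)(25 + 0 + 16 + 9) = 12.5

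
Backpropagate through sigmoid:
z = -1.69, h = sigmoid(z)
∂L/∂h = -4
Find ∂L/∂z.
∂L/∂z = -0.526

σ(-1.69) = 0.1558
σ'(-1.69) = σ(-1.69)(1 - σ(-1.69)) = 0.1558 × 0.8442 = 0.1315
∂L/∂z = ∂L/∂h · σ'(z) = -4 × 0.1315 = -0.526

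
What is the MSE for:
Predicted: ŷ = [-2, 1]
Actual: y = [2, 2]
MSE = 8.5

MSE = (1/2)((-2-2)² + (1-2)²) = (1/2)(16 + 1) = 8.5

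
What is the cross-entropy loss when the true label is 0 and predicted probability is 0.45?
L = 0.5978

L = -0·log(0.45) - 1·log(0.55) = -log(0.55) = 0.5978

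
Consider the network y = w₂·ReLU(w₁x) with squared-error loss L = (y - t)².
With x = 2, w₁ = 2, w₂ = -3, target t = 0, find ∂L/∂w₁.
∂L/∂w₁ = 144

Forward pass:
z = w₁x = 2×2 = 4
h = ReLU(4) = 4
y = w₂h = -3×4 = -12

Backward pass:
∂L/∂y = 2(y - t) = 2(-12 - 0) = -24
∂y/∂h = w₂ = -3
∂h/∂z = 1 (ReLU derivative)
∂z/∂w₁ = x = 2

∂L/∂w₁ = -24 × -3 × 1 × 2 = 144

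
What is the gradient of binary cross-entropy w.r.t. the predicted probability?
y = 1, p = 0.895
∂L/∂p = -1.117

∂L/∂p = -y/p + (1-y)/(1-p) = -1/0.895 + 0 = -1.117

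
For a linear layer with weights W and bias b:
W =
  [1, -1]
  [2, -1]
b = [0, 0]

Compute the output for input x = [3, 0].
y = [3, 6]

Wx = [1×3 + -1×0, 2×3 + -1×0]
   = [3, 6]
y = Wx + b = [3 + 0, 6 + 0] = [3, 6]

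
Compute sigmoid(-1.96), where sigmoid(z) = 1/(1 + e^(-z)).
0.1235

sigmoid(-1.96) = 1/(1 + e^(1.96)) = 1/(1 + 7.099) = 0.1235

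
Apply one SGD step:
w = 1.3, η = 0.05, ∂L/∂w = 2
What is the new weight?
w_new = 1.2

w_new = w - η·∂L/∂w = 1.3 - 0.05×(2) = 1.3 - (0.1) = 1.2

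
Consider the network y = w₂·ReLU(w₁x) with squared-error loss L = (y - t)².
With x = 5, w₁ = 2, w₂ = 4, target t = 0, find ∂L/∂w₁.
∂L/∂w₁ = 1600

Forward pass:
z = w₁x = 2×5 = 10
h = ReLU(10) = 10
y = w₂h = 4×10 = 40

Backward pass:
∂L/∂y = 2(y - t) = 2(40 - 0) = 80
∂y/∂h = w₂ = 4
∂h/∂z = 1 (ReLU derivative)
∂z/∂w₁ = x = 5

∂L/∂w₁ = 80 × 4 × 1 × 5 = 1600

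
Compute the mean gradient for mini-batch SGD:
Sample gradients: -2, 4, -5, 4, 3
Average gradient = 0.8

Average = (1/5)(-2 + 4 + -5 + 4 + 3) = 4/5 = 0.8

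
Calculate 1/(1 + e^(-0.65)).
0.657

sigmoid(0.65) = 1/(1 + e^(-0.65)) = 1/(1 + 0.522) = 0.657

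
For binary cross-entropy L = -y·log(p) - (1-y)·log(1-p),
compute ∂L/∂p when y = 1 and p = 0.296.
∂L/∂p = -3.378

∂L/∂p = -y/p + (1-y)/(1-p) = -1/0.296 + 0 = -3.378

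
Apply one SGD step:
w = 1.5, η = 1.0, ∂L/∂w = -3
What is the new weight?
w_new = 4.5

w_new = w - η·∂L/∂w = 1.5 - 1.0×(-3) = 1.5 - (-3) = 4.5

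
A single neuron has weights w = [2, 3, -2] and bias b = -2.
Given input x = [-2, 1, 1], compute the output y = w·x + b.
y = -5

y = (2)(-2) + (3)(1) + (-2)(1) + -2 = -5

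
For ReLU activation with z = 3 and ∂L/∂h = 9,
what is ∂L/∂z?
∂L/∂z = 9

h = ReLU(3) = 3
Since z > 0: ∂h/∂z = 1
∂L/∂z = ∂L/∂h · ∂h/∂z = 9 × 1 = 9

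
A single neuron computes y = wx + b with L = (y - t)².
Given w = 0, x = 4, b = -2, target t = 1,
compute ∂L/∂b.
∂L/∂b = -6

y = wx + b = (0)(4) + -2 = -2
∂L/∂y = 2(y - t) = 2(-2 - 1) = -6
∂y/∂b = 1
∂L/∂b = ∂L/∂y · ∂y/∂b = -6 × 1 = -6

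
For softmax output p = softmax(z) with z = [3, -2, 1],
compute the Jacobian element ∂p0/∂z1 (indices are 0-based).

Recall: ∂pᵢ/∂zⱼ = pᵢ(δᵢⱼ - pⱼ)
∂p0/∂z1 = -0.005166

p = softmax(z) = [0.8756, 0.0059, 0.1185]
p0 = 0.8756, p1 = 0.0059

∂p0/∂z1 = -p0 × p1 = -0.8756 × 0.0059 = -0.005166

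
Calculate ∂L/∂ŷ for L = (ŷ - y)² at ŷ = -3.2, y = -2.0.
∂L/∂ŷ = -2.4

∂L/∂ŷ = 2(ŷ - y) = 2(-3.2 - -2.0) = 2(-1.2) = -2.4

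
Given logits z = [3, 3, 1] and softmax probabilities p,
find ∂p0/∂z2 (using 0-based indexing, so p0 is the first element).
∂p0/∂z2 = -0.02968

p = softmax(z) = [0.4683, 0.4683, 0.06338]
p0 = 0.4683, p2 = 0.06338

∂p0/∂z2 = -p0 × p2 = -0.4683 × 0.06338 = -0.02968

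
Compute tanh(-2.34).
-0.9816

tanh(-2.34) = (e^(-2.34) - e^(2.34))/(e^(-2.34) + e^(2.34)) = -0.9816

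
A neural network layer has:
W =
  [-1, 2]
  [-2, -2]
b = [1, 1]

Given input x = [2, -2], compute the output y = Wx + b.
y = [-5, 1]

Wx = [-1×2 + 2×-2, -2×2 + -2×-2]
   = [-6, 0]
y = Wx + b = [-6 + 1, 0 + 1] = [-5, 1]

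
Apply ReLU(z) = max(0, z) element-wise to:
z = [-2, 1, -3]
h = [0, 1, 0]

ReLU applied element-wise: max(0,-2)=0, max(0,1)=1, max(0,-3)=0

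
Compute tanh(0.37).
0.354

tanh(0.37) = (e^(0.37) - e^(-0.37))/(e^(0.37) + e^(-0.37)) = 0.354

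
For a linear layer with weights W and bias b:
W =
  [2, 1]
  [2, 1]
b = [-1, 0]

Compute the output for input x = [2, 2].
y = [5, 6]

Wx = [2×2 + 1×2, 2×2 + 1×2]
   = [6, 6]
y = Wx + b = [6 + -1, 6 + 0] = [5, 6]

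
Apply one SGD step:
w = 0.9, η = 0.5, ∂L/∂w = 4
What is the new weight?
w_new = -1.1

w_new = w - η·∂L/∂w = 0.9 - 0.5×(4) = 0.9 - (2) = -1.1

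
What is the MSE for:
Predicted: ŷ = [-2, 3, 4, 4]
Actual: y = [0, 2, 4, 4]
MSE = 1.25

MSE = (1/4)((-2-0)² + (3-2)² + (4-4)² + (4-4)²) = (1/4)(4 + 1 + 0 + 0) = 1.25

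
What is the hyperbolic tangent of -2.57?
-0.9884

tanh(-2.57) = (e^(-2.57) - e^(2.57))/(e^(-2.57) + e^(2.57)) = -0.9884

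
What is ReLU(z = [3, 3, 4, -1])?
h = [3, 3, 4, 0]

ReLU applied element-wise: max(0,3)=3, max(0,3)=3, max(0,4)=4, max(0,-1)=0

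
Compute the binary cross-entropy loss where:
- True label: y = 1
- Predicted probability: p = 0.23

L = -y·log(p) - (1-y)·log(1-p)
L = 1.47

L = -1·log(0.23) - 0·log(0.77) = -log(0.23) = 1.47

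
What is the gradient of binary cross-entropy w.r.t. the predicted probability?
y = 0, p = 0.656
∂L/∂p = 2.907

∂L/∂p = -y/p + (1-y)/(1-p) = 0 + 1/0.344 = 2.907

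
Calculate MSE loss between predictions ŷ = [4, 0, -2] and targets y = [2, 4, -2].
MSE = 6.667

MSE = (1/3)((4-2)² + (0-4)² + (-2--2)²) = (1/3)(4 + 16 + 0) = 6.667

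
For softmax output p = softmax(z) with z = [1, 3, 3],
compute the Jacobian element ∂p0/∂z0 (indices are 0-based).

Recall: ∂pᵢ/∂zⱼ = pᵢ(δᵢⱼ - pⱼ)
∂p0/∂z0 = 0.05936

p = softmax(z) = [0.06338, 0.4683, 0.4683]
p0 = 0.06338

∂p0/∂z0 = p0(1 - p0) = 0.06338 × (1 - 0.06338) = 0.05936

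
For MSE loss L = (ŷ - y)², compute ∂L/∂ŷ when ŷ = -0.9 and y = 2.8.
∂L/∂ŷ = -7.4

∂L/∂ŷ = 2(ŷ - y) = 2(-0.9 - 2.8) = 2(-3.7) = -7.4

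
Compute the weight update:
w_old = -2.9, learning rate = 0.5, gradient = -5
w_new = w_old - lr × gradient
w_new = -0.4

w_new = w - η·∂L/∂w = -2.9 - 0.5×(-5) = -2.9 - (-2.5) = -0.4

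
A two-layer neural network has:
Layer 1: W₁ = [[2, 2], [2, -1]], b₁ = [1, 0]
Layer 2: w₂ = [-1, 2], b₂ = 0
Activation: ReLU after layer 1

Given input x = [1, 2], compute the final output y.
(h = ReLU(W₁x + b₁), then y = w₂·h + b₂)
y = -7

Layer 1 pre-activation: z₁ = [7, 0]
After ReLU: h = [7, 0]
Layer 2 output: y = -1×7 + 2×0 + 0 = -7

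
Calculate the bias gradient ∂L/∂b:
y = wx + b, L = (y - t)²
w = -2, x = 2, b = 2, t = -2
∂L/∂b = 0

y = wx + b = (-2)(2) + 2 = -2
∂L/∂y = 2(y - t) = 2(-2 - -2) = 0
∂y/∂b = 1
∂L/∂b = ∂L/∂y · ∂y/∂b = 0 × 1 = 0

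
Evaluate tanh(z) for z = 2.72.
0.9914

tanh(2.72) = (e^(2.72) - e^(-2.72))/(e^(2.72) + e^(-2.72)) = 0.9914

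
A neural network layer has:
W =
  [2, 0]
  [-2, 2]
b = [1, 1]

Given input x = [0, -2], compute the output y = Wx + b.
y = [1, -3]

Wx = [2×0 + 0×-2, -2×0 + 2×-2]
   = [0, -4]
y = Wx + b = [0 + 1, -4 + 1] = [1, -3]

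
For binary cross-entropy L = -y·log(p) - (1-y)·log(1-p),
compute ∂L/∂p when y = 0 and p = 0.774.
∂L/∂p = 4.425

∂L/∂p = -y/p + (1-y)/(1-p) = 0 + 1/0.226 = 4.425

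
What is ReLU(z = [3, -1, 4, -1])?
h = [3, 0, 4, 0]

ReLU applied element-wise: max(0,3)=3, max(0,-1)=0, max(0,4)=4, max(0,-1)=0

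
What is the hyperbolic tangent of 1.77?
0.9436

tanh(1.77) = (e^(1.77) - e^(-1.77))/(e^(1.77) + e^(-1.77)) = 0.9436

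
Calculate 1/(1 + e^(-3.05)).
0.9548

sigmoid(3.05) = 1/(1 + e^(-3.05)) = 1/(1 + 0.04736) = 0.9548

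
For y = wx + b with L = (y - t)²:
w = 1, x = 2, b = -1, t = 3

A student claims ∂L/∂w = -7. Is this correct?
Incorrect

y = (1)(2) + -1 = 1
∂L/∂y = 2(y - t) = 2(1 - 3) = -4
∂y/∂w = x = 2
∂L/∂w = -4 × 2 = -8

Claimed value: -7
Incorrect: The correct gradient is -8.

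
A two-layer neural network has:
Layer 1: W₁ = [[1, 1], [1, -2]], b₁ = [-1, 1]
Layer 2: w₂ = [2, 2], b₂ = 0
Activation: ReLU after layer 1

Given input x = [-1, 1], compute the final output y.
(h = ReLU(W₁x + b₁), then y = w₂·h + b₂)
y = 0

Layer 1 pre-activation: z₁ = [-1, -2]
After ReLU: h = [0, 0]
Layer 2 output: y = 2×0 + 2×0 + 0 = 0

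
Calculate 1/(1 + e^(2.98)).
0.04834

sigmoid(-2.98) = 1/(1 + e^(2.98)) = 1/(1 + 19.69) = 0.04834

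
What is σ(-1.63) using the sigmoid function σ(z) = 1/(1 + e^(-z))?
0.1638

sigmoid(-1.63) = 1/(1 + e^(1.63)) = 1/(1 + 5.104) = 0.1638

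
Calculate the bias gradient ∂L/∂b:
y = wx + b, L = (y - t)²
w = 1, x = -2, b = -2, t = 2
∂L/∂b = -12

y = wx + b = (1)(-2) + -2 = -4
∂L/∂y = 2(y - t) = 2(-4 - 2) = -12
∂y/∂b = 1
∂L/∂b = ∂L/∂y · ∂y/∂b = -12 × 1 = -12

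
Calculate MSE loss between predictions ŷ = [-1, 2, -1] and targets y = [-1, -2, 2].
MSE = 8.333

MSE = (1/3)((-1--1)² + (2--2)² + (-1-2)²) = (1/3)(0 + 16 + 9) = 8.333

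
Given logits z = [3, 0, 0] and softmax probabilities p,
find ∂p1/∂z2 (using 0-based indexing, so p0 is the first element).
∂p1/∂z2 = -0.00205

p = softmax(z) = [0.9094, 0.04528, 0.04528]
p1 = 0.04528, p2 = 0.04528

∂p1/∂z2 = -p1 × p2 = -0.04528 × 0.04528 = -0.00205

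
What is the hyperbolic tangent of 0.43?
0.4053

tanh(0.43) = (e^(0.43) - e^(-0.43))/(e^(0.43) + e^(-0.43)) = 0.4053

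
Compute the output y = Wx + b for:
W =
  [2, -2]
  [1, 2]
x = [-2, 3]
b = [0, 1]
y = [-10, 5]

Wx = [2×-2 + -2×3, 1×-2 + 2×3]
   = [-10, 4]
y = Wx + b = [-10 + 0, 4 + 1] = [-10, 5]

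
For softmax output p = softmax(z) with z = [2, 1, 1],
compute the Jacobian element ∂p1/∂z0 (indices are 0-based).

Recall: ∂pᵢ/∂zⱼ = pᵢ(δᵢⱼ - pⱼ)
∂p1/∂z0 = -0.1221

p = softmax(z) = [0.5761, 0.2119, 0.2119]
p1 = 0.2119, p0 = 0.5761

∂p1/∂z0 = -p1 × p0 = -0.2119 × 0.5761 = -0.1221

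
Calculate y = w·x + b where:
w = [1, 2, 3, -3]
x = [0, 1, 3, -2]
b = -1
y = 16

y = (1)(0) + (2)(1) + (3)(3) + (-3)(-2) + -1 = 16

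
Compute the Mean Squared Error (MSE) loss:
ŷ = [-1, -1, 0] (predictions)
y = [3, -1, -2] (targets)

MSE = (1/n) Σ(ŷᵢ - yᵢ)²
MSE = 6.667

MSE = (1/3)((-1-3)² + (-1--1)² + (0--2)²) = (1/3)(16 + 0 + 4) = 6.667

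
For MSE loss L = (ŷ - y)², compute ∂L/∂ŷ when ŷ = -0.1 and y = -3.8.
∂L/∂ŷ = 7.4

∂L/∂ŷ = 2(ŷ - y) = 2(-0.1 - -3.8) = 2(3.7) = 7.4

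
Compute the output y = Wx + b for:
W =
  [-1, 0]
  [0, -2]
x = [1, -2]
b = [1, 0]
y = [0, 4]

Wx = [-1×1 + 0×-2, 0×1 + -2×-2]
   = [-1, 4]
y = Wx + b = [-1 + 1, 4 + 0] = [0, 4]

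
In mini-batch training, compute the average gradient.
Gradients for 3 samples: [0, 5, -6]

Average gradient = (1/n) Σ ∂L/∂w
Average gradient = -0.3333

Average = (1/3)(0 + 5 + -6) = -1/3 = -0.3333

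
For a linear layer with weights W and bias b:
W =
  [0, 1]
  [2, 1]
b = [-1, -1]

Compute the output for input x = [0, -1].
y = [-2, -2]

Wx = [0×0 + 1×-1, 2×0 + 1×-1]
   = [-1, -1]
y = Wx + b = [-1 + -1, -1 + -1] = [-2, -2]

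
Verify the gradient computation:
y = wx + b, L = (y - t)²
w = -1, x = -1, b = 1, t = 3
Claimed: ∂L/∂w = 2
Correct

y = (-1)(-1) + 1 = 2
∂L/∂y = 2(y - t) = 2(2 - 3) = -2
∂y/∂w = x = -1
∂L/∂w = -2 × -1 = 2

Claimed value: 2
Correct: The correct gradient is 2.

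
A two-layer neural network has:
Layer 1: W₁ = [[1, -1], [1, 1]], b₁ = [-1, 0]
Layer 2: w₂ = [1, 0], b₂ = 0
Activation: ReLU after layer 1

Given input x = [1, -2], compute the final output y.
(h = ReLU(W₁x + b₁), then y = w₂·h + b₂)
y = 2

Layer 1 pre-activation: z₁ = [2, -1]
After ReLU: h = [2, 0]
Layer 2 output: y = 1×2 + 0×0 + 0 = 2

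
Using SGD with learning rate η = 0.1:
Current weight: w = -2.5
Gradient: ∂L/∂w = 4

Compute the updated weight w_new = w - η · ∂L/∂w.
w_new = -2.9

w_new = w - η·∂L/∂w = -2.5 - 0.1×(4) = -2.5 - (0.4) = -2.9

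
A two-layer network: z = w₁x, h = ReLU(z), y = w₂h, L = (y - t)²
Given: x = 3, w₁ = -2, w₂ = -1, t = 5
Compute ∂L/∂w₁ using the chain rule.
∂L/∂w₁ = 0

Forward pass:
z = w₁x = -2×3 = -6
h = ReLU(-6) = 0
y = w₂h = -1×0 = 0

Backward pass:
∂L/∂y = 2(y - t) = 2(0 - 5) = -10
∂y/∂h = w₂ = -1
∂h/∂z = 0 (ReLU derivative)
∂z/∂w₁ = x = 3

∂L/∂w₁ = -10 × -1 × 0 × 3 = 0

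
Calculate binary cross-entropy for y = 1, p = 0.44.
L = 0.821

L = -1·log(0.44) - 0·log(0.56) = -log(0.44) = 0.821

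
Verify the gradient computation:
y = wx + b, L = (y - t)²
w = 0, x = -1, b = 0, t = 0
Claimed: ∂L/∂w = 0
Correct

y = (0)(-1) + 0 = 0
∂L/∂y = 2(y - t) = 2(0 - 0) = 0
∂y/∂w = x = -1
∂L/∂w = 0 × -1 = 0

Claimed value: 0
Correct: The correct gradient is 0.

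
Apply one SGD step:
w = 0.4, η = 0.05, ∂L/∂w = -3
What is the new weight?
w_new = 0.55

w_new = w - η·∂L/∂w = 0.4 - 0.05×(-3) = 0.4 - (-0.15) = 0.55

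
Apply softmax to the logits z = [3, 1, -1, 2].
p = [0.6572, 0.0889, 0.012, 0.2418]

exp(z) = [20.09, 2.718, 0.3679, 7.389]
Sum = 30.56
p = [0.6572, 0.0889, 0.012, 0.2418]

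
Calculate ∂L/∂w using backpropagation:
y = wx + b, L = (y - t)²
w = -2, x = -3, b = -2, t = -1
∂L/∂w = -30

y = wx + b = (-2)(-3) + -2 = 4
∂L/∂y = 2(y - t) = 2(4 - -1) = 10
∂y/∂w = x = -3
∂L/∂w = ∂L/∂y · ∂y/∂w = 10 × -3 = -30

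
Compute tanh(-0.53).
-0.4854

tanh(-0.53) = (e^(-0.53) - e^(0.53))/(e^(-0.53) + e^(0.53)) = -0.4854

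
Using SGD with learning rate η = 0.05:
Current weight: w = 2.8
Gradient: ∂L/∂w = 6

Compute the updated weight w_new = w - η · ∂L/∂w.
w_new = 2.5

w_new = w - η·∂L/∂w = 2.8 - 0.05×(6) = 2.8 - (0.3) = 2.5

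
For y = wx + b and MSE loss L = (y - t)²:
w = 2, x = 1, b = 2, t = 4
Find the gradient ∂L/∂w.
∂L/∂w = 0

y = wx + b = (2)(1) + 2 = 4
∂L/∂y = 2(y - t) = 2(4 - 4) = 0
∂y/∂w = x = 1
∂L/∂w = ∂L/∂y · ∂y/∂w = 0 × 1 = 0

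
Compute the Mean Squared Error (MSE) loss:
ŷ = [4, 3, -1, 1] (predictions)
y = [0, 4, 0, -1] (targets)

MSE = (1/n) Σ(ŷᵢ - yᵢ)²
MSE = 5.5

MSE = (1/4)((4-0)² + (3-4)² + (-1-0)² + (1--1)²) = (1/4)(16 + 1 + 1 + 4) = 5.5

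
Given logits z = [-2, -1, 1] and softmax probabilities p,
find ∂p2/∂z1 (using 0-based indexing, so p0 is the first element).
∂p2/∂z1 = -0.09636

p = softmax(z) = [0.04201, 0.1142, 0.8438]
p2 = 0.8438, p1 = 0.1142

∂p2/∂z1 = -p2 × p1 = -0.8438 × 0.1142 = -0.09636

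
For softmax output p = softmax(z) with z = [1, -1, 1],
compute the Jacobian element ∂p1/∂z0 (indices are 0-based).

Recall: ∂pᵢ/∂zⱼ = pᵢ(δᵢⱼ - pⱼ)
∂p1/∂z0 = -0.02968

p = softmax(z) = [0.4683, 0.06338, 0.4683]
p1 = 0.06338, p0 = 0.4683

∂p1/∂z0 = -p1 × p0 = -0.06338 × 0.4683 = -0.02968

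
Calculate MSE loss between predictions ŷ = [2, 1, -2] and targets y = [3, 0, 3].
MSE = 9

MSE = (1/3)((2-3)² + (1-0)² + (-2-3)²) = (1/3)(1 + 1 + 25) = 9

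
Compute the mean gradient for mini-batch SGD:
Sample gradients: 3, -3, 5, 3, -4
Average gradient = 0.8

Average = (1/5)(3 + -3 + 5 + 3 + -4) = 4/5 = 0.8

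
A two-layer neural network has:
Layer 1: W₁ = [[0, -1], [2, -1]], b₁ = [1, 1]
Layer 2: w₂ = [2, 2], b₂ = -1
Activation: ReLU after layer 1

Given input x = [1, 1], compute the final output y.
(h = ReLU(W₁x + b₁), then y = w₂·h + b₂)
y = 3

Layer 1 pre-activation: z₁ = [0, 2]
After ReLU: h = [0, 2]
Layer 2 output: y = 2×0 + 2×2 + -1 = 3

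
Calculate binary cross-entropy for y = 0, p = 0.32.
L = 0.3857

L = -0·log(0.32) - 1·log(0.68) = -log(0.68) = 0.3857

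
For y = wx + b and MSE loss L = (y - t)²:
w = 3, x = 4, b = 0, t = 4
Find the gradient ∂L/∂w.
∂L/∂w = 64

y = wx + b = (3)(4) + 0 = 12
∂L/∂y = 2(y - t) = 2(12 - 4) = 16
∂y/∂w = x = 4
∂L/∂w = ∂L/∂y · ∂y/∂w = 16 × 4 = 64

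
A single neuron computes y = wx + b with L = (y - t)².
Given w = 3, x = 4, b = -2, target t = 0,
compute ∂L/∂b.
∂L/∂b = 20

y = wx + b = (3)(4) + -2 = 10
∂L/∂y = 2(y - t) = 2(10 - 0) = 20
∂y/∂b = 1
∂L/∂b = ∂L/∂y · ∂y/∂b = 20 × 1 = 20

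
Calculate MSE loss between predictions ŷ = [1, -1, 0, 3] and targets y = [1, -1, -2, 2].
MSE = 1.25

MSE = (1/4)((1-1)² + (-1--1)² + (0--2)² + (3-2)²) = (1/4)(0 + 0 + 4 + 1) = 1.25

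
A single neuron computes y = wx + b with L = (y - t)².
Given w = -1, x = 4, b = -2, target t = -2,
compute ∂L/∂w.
∂L/∂w = -32

y = wx + b = (-1)(4) + -2 = -6
∂L/∂y = 2(y - t) = 2(-6 - -2) = -8
∂y/∂w = x = 4
∂L/∂w = ∂L/∂y · ∂y/∂w = -8 × 4 = -32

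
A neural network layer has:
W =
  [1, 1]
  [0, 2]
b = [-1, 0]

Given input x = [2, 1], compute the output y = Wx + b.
y = [2, 2]

Wx = [1×2 + 1×1, 0×2 + 2×1]
   = [3, 2]
y = Wx + b = [3 + -1, 2 + 0] = [2, 2]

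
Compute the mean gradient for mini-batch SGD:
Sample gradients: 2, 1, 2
Average gradient = 1.667

Average = (1/3)(2 + 1 + 2) = 5/3 = 1.667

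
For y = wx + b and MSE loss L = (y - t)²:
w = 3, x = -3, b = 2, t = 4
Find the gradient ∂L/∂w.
∂L/∂w = 66

y = wx + b = (3)(-3) + 2 = -7
∂L/∂y = 2(y - t) = 2(-7 - 4) = -22
∂y/∂w = x = -3
∂L/∂w = ∂L/∂y · ∂y/∂w = -22 × -3 = 66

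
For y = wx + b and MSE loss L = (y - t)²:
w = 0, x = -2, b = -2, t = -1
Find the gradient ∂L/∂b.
∂L/∂b = -2

y = wx + b = (0)(-2) + -2 = -2
∂L/∂y = 2(y - t) = 2(-2 - -1) = -2
∂y/∂b = 1
∂L/∂b = ∂L/∂y · ∂y/∂b = -2 × 1 = -2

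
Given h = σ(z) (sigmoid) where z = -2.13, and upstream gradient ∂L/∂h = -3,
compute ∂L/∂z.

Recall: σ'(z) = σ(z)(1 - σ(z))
∂L/∂z = -0.2848

σ(-2.13) = 0.1062
σ'(-2.13) = σ(-2.13)(1 - σ(-2.13)) = 0.1062 × 0.8938 = 0.09493
∂L/∂z = ∂L/∂h · σ'(z) = -3 × 0.09493 = -0.2848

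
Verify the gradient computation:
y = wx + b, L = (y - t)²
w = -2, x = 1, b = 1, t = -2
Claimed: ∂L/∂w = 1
Incorrect

y = (-2)(1) + 1 = -1
∂L/∂y = 2(y - t) = 2(-1 - -2) = 2
∂y/∂w = x = 1
∂L/∂w = 2 × 1 = 2

Claimed value: 1
Incorrect: The correct gradient is 2.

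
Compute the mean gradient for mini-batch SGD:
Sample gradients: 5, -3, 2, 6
Average gradient = 2.5

Average = (1/4)(5 + -3 + 2 + 6) = 10/4 = 2.5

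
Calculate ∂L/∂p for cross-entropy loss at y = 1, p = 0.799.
∂L/∂p = -1.252

∂L/∂p = -y/p + (1-y)/(1-p) = -1/0.799 + 0 = -1.252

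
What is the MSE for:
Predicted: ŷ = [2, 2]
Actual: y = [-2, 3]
MSE = 8.5

MSE = (1/2)((2--2)² + (2-3)²) = (1/2)(16 + 1) = 8.5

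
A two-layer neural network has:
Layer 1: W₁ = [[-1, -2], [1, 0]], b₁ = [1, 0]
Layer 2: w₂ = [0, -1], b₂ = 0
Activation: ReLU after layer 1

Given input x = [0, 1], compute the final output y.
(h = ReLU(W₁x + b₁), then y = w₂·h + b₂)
y = 0

Layer 1 pre-activation: z₁ = [-1, 0]
After ReLU: h = [0, 0]
Layer 2 output: y = 0×0 + -1×0 + 0 = 0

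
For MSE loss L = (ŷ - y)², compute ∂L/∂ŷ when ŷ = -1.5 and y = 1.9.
∂L/∂ŷ = -6.8

∂L/∂ŷ = 2(ŷ - y) = 2(-1.5 - 1.9) = 2(-3.4) = -6.8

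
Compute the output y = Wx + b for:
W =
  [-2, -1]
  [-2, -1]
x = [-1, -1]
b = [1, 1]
y = [4, 4]

Wx = [-2×-1 + -1×-1, -2×-1 + -1×-1]
   = [3, 3]
y = Wx + b = [3 + 1, 3 + 1] = [4, 4]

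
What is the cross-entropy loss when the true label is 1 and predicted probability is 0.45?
L = 0.7985

L = -1·log(0.45) - 0·log(0.55) = -log(0.45) = 0.7985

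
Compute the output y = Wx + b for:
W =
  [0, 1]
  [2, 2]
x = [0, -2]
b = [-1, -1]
y = [-3, -5]

Wx = [0×0 + 1×-2, 2×0 + 2×-2]
   = [-2, -4]
y = Wx + b = [-2 + -1, -4 + -1] = [-3, -5]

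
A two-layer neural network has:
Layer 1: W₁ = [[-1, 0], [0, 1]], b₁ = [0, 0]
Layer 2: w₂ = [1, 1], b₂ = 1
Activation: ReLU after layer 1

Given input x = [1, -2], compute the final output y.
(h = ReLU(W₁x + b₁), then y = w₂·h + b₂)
y = 1

Layer 1 pre-activation: z₁ = [-1, -2]
After ReLU: h = [0, 0]
Layer 2 output: y = 1×0 + 1×0 + 1 = 1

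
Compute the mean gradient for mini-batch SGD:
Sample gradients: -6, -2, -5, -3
Average gradient = -4

Average = (1/4)(-6 + -2 + -5 + -3) = -16/4 = -4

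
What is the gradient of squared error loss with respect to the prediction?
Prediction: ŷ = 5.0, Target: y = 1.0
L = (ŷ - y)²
∂L/∂ŷ = 8.0

∂L/∂ŷ = 2(ŷ - y) = 2(5.0 - 1.0) = 2(4.0) = 8.0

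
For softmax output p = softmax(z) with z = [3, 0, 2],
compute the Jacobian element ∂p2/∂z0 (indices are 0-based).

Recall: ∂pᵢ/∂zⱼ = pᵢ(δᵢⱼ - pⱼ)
∂p2/∂z0 = -0.183

p = softmax(z) = [0.7054, 0.03512, 0.2595]
p2 = 0.2595, p0 = 0.7054

∂p2/∂z0 = -p2 × p0 = -0.2595 × 0.7054 = -0.183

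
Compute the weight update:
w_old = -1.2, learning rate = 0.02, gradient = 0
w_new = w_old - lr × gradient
w_new = -1.2

w_new = w - η·∂L/∂w = -1.2 - 0.02×(0) = -1.2 - (0) = -1.2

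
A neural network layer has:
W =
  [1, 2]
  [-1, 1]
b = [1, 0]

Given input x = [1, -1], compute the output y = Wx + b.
y = [0, -2]

Wx = [1×1 + 2×-1, -1×1 + 1×-1]
   = [-1, -2]
y = Wx + b = [-1 + 1, -2 + 0] = [0, -2]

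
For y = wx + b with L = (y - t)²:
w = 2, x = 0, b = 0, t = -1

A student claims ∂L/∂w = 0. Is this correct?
Correct

y = (2)(0) + 0 = 0
∂L/∂y = 2(y - t) = 2(0 - -1) = 2
∂y/∂w = x = 0
∂L/∂w = 2 × 0 = 0

Claimed value: 0
Correct: The correct gradient is 0.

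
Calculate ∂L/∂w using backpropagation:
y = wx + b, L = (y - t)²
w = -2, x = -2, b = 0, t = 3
∂L/∂w = -4

y = wx + b = (-2)(-2) + 0 = 4
∂L/∂y = 2(y - t) = 2(4 - 3) = 2
∂y/∂w = x = -2
∂L/∂w = ∂L/∂y · ∂y/∂w = 2 × -2 = -4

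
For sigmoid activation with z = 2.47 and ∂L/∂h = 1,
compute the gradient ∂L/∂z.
∂L/∂z = 0.07191

σ(2.47) = 0.922
σ'(2.47) = σ(2.47)(1 - σ(2.47)) = 0.922 × 0.07799 = 0.07191
∂L/∂z = ∂L/∂h · σ'(z) = 1 × 0.07191 = 0.07191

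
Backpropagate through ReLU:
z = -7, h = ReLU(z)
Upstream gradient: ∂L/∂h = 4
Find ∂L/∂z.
∂L/∂z = 0

h = ReLU(-7) = 0
Since z < 0: ∂h/∂z = 0
∂L/∂z = ∂L/∂h · ∂h/∂z = 4 × 0 = 0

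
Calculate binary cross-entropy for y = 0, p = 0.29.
L = 0.3425

L = -0·log(0.29) - 1·log(0.71) = -log(0.71) = 0.3425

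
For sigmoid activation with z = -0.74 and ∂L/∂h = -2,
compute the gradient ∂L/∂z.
∂L/∂z = -0.4373

σ(-0.74) = 0.323
σ'(-0.74) = σ(-0.74)(1 - σ(-0.74)) = 0.323 × 0.677 = 0.2187
∂L/∂z = ∂L/∂h · σ'(z) = -2 × 0.2187 = -0.4373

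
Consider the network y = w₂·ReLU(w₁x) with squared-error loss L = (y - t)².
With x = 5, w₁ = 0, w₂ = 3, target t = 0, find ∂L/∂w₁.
∂L/∂w₁ = 0

Forward pass:
z = w₁x = 0×5 = 0
h = ReLU(0) = 0
y = w₂h = 3×0 = 0

Backward pass:
∂L/∂y = 2(y - t) = 2(0 - 0) = 0
∂y/∂h = w₂ = 3
∂h/∂z = 0 (ReLU derivative)
∂z/∂w₁ = x = 5

∂L/∂w₁ = 0 × 3 × 0 × 5 = 0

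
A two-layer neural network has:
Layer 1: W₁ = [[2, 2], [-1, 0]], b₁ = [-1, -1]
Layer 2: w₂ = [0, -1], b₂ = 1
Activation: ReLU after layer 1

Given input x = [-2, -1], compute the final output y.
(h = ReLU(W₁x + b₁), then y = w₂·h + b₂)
y = 0

Layer 1 pre-activation: z₁ = [-7, 1]
After ReLU: h = [0, 1]
Layer 2 output: y = 0×0 + -1×1 + 1 = 0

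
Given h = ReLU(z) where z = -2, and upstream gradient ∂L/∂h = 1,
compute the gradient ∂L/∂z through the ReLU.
∂L/∂z = 0

h = ReLU(-2) = 0
Since z < 0: ∂h/∂z = 0
∂L/∂z = ∂L/∂h · ∂h/∂z = 1 × 0 = 0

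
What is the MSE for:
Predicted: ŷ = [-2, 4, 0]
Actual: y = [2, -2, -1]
MSE = 17.67

MSE = (1/3)((-2-2)² + (4--2)² + (0--1)²) = (1/3)(16 + 36 + 1) = 17.67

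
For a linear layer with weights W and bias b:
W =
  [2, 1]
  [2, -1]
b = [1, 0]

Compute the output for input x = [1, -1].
y = [2, 3]

Wx = [2×1 + 1×-1, 2×1 + -1×-1]
   = [1, 3]
y = Wx + b = [1 + 1, 3 + 0] = [2, 3]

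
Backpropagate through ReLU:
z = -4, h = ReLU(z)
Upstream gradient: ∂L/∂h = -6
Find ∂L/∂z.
∂L/∂z = 0

h = ReLU(-4) = 0
Since z < 0: ∂h/∂z = 0
∂L/∂z = ∂L/∂h · ∂h/∂z = -6 × 0 = 0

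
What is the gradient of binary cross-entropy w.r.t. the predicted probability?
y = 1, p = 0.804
∂L/∂p = -1.244

∂L/∂p = -y/p + (1-y)/(1-p) = -1/0.804 + 0 = -1.244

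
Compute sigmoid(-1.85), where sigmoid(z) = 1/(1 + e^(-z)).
0.1359

sigmoid(-1.85) = 1/(1 + e^(1.85)) = 1/(1 + 6.36) = 0.1359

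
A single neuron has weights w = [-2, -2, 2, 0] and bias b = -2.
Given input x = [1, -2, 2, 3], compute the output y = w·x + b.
y = 4

y = (-2)(1) + (-2)(-2) + (2)(2) + (0)(3) + -2 = 4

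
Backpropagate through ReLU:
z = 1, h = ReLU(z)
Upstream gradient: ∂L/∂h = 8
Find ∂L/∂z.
∂L/∂z = 8

h = ReLU(1) = 1
Since z > 0: ∂h/∂z = 1
∂L/∂z = ∂L/∂h · ∂h/∂z = 8 × 1 = 8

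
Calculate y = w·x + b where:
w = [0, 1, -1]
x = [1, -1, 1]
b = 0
y = -2

y = (0)(1) + (1)(-1) + (-1)(1) + 0 = -2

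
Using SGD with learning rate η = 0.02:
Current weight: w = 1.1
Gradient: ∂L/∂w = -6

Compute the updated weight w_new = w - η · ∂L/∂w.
w_new = 1.22

w_new = w - η·∂L/∂w = 1.1 - 0.02×(-6) = 1.1 - (-0.12) = 1.22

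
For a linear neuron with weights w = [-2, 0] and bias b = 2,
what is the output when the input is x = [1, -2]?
y = 0

y = (-2)(1) + (0)(-2) + 2 = 0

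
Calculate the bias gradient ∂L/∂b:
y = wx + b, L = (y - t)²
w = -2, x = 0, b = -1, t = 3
∂L/∂b = -8

y = wx + b = (-2)(0) + -1 = -1
∂L/∂y = 2(y - t) = 2(-1 - 3) = -8
∂y/∂b = 1
∂L/∂b = ∂L/∂y · ∂y/∂b = -8 × 1 = -8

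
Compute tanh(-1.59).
-0.9201

tanh(-1.59) = (e^(-1.59) - e^(1.59))/(e^(-1.59) + e^(1.59)) = -0.9201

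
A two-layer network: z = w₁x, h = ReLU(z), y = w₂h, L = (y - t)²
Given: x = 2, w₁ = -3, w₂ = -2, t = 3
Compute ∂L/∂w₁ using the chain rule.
∂L/∂w₁ = 0

Forward pass:
z = w₁x = -3×2 = -6
h = ReLU(-6) = 0
y = w₂h = -2×0 = 0

Backward pass:
∂L/∂y = 2(y - t) = 2(0 - 3) = -6
∂y/∂h = w₂ = -2
∂h/∂z = 0 (ReLU derivative)
∂z/∂w₁ = x = 2

∂L/∂w₁ = -6 × -2 × 0 × 2 = 0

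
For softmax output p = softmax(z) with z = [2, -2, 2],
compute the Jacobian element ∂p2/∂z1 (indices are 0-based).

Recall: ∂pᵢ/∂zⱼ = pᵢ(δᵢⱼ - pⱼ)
∂p2/∂z1 = -0.004496

p = softmax(z) = [0.4955, 0.009075, 0.4955]
p2 = 0.4955, p1 = 0.009075

∂p2/∂z1 = -p2 × p1 = -0.4955 × 0.009075 = -0.004496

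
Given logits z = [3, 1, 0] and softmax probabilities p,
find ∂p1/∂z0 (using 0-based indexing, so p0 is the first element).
∂p1/∂z0 = -0.09636

p = softmax(z) = [0.8438, 0.1142, 0.04201]
p1 = 0.1142, p0 = 0.8438

∂p1/∂z0 = -p1 × p0 = -0.1142 × 0.8438 = -0.09636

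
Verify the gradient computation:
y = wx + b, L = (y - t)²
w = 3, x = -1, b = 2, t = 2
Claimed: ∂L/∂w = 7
Incorrect

y = (3)(-1) + 2 = -1
∂L/∂y = 2(y - t) = 2(-1 - 2) = -6
∂y/∂w = x = -1
∂L/∂w = -6 × -1 = 6

Claimed value: 7
Incorrect: The correct gradient is 6.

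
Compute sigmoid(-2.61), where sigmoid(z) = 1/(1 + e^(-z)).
0.0685

sigmoid(-2.61) = 1/(1 + e^(2.61)) = 1/(1 + 13.6) = 0.0685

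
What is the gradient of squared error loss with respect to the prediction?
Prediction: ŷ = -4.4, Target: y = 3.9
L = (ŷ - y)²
∂L/∂ŷ = -16.6

∂L/∂ŷ = 2(ŷ - y) = 2(-4.4 - 3.9) = 2(-8.3) = -16.6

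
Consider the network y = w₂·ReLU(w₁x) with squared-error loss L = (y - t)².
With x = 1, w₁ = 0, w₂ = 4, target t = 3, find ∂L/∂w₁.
∂L/∂w₁ = 0

Forward pass:
z = w₁x = 0×1 = 0
h = ReLU(0) = 0
y = w₂h = 4×0 = 0

Backward pass:
∂L/∂y = 2(y - t) = 2(0 - 3) = -6
∂y/∂h = w₂ = 4
∂h/∂z = 0 (ReLU derivative)
∂z/∂w₁ = x = 1

∂L/∂w₁ = -6 × 4 × 0 × 1 = 0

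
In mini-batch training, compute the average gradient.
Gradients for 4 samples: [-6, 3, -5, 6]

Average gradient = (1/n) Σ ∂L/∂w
Average gradient = -0.5

Average = (1/4)(-6 + 3 + -5 + 6) = -2/4 = -0.5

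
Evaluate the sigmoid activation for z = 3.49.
0.9704

sigmoid(3.49) = 1/(1 + e^(-3.49)) = 1/(1 + 0.0305) = 0.9704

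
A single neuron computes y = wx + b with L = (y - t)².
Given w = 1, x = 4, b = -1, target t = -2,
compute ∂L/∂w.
∂L/∂w = 40

y = wx + b = (1)(4) + -1 = 3
∂L/∂y = 2(y - t) = 2(3 - -2) = 10
∂y/∂w = x = 4
∂L/∂w = ∂L/∂y · ∂y/∂w = 10 × 4 = 40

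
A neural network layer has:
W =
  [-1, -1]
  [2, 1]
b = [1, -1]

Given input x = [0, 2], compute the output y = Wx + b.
y = [-1, 1]

Wx = [-1×0 + -1×2, 2×0 + 1×2]
   = [-2, 2]
y = Wx + b = [-2 + 1, 2 + -1] = [-1, 1]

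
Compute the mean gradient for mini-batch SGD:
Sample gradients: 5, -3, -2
Average gradient = 0

Average = (1/3)(5 + -3 + -2) = 0/3 = 0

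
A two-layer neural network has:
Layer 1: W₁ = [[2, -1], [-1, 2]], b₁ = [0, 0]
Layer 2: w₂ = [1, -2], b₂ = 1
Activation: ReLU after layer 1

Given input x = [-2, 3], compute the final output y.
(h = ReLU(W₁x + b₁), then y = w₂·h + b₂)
y = -15

Layer 1 pre-activation: z₁ = [-7, 8]
After ReLU: h = [0, 8]
Layer 2 output: y = 1×0 + -2×8 + 1 = -15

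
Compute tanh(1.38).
0.881

tanh(1.38) = (e^(1.38) - e^(-1.38))/(e^(1.38) + e^(-1.38)) = 0.881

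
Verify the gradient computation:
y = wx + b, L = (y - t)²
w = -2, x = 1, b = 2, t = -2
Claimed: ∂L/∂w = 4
Correct

y = (-2)(1) + 2 = 0
∂L/∂y = 2(y - t) = 2(0 - -2) = 4
∂y/∂w = x = 1
∂L/∂w = 4 × 1 = 4

Claimed value: 4
Correct: The correct gradient is 4.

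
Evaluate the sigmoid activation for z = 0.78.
0.6857

sigmoid(0.78) = 1/(1 + e^(-0.78)) = 1/(1 + 0.4584) = 0.6857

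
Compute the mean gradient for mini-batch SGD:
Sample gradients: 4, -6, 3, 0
Average gradient = 0.25

Average = (1/4)(4 + -6 + 3 + 0) = 1/4 = 0.25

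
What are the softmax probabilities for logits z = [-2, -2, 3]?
p = [0.0066, 0.0066, 0.9867]

exp(z) = [0.1353, 0.1353, 20.09]
Sum = 20.36
p = [0.0066, 0.0066, 0.9867]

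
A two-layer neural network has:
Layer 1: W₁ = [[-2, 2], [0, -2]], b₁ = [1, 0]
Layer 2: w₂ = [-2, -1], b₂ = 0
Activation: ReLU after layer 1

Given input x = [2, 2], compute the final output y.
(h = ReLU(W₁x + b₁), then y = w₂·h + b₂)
y = -2

Layer 1 pre-activation: z₁ = [1, -4]
After ReLU: h = [1, 0]
Layer 2 output: y = -2×1 + -1×0 + 0 = -2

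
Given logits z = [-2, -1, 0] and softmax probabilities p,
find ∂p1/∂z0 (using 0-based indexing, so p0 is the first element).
∂p1/∂z0 = -0.02203

p = softmax(z) = [0.09003, 0.2447, 0.6652]
p1 = 0.2447, p0 = 0.09003

∂p1/∂z0 = -p1 × p0 = -0.2447 × 0.09003 = -0.02203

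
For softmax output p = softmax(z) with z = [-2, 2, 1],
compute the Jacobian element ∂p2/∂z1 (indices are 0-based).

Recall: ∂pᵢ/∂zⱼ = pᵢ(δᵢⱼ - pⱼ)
∂p2/∂z1 = -0.1915

p = softmax(z) = [0.01321, 0.7214, 0.2654]
p2 = 0.2654, p1 = 0.7214

∂p2/∂z1 = -p2 × p1 = -0.2654 × 0.7214 = -0.1915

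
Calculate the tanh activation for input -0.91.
-0.7211

tanh(-0.91) = (e^(-0.91) - e^(0.91))/(e^(-0.91) + e^(0.91)) = -0.7211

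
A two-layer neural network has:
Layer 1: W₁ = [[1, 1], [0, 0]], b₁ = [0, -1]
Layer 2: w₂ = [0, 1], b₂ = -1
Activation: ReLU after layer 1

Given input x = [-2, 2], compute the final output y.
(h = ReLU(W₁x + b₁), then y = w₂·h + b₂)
y = -1

Layer 1 pre-activation: z₁ = [0, -1]
After ReLU: h = [0, 0]
Layer 2 output: y = 0×0 + 1×0 + -1 = -1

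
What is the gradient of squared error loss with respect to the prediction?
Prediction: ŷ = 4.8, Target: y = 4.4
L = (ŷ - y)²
∂L/∂ŷ = 0.8

∂L/∂ŷ = 2(ŷ - y) = 2(4.8 - 4.4) = 2(0.4) = 0.8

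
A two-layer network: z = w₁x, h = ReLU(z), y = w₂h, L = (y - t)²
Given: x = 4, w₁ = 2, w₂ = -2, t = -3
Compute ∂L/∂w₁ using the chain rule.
∂L/∂w₁ = 208

Forward pass:
z = w₁x = 2×4 = 8
h = ReLU(8) = 8
y = w₂h = -2×8 = -16

Backward pass:
∂L/∂y = 2(y - t) = 2(-16 - -3) = -26
∂y/∂h = w₂ = -2
∂h/∂z = 1 (ReLU derivative)
∂z/∂w₁ = x = 4

∂L/∂w₁ = -26 × -2 × 1 × 4 = 208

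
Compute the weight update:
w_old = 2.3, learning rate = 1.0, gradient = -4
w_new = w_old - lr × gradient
w_new = 6.3

w_new = w - η·∂L/∂w = 2.3 - 1.0×(-4) = 2.3 - (-4) = 6.3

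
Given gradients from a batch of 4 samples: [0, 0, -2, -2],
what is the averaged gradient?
Average gradient = -1

Average = (1/4)(0 + 0 + -2 + -2) = -4/4 = -1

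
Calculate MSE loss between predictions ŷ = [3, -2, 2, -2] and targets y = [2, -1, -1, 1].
MSE = 5

MSE = (1/4)((3-2)² + (-2--1)² + (2--1)² + (-2-1)²) = (1/4)(1 + 1 + 9 + 9) = 5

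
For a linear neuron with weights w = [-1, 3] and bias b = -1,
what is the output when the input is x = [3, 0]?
y = -4

y = (-1)(3) + (3)(0) + -1 = -4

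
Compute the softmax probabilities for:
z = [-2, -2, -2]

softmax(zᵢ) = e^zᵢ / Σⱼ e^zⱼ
p = [0.3333, 0.3333, 0.3333]

exp(z) = [0.1353, 0.1353, 0.1353]
Sum = 0.406
p = [0.3333, 0.3333, 0.3333]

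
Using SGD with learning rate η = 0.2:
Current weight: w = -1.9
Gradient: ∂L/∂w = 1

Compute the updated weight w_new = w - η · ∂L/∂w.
w_new = -2.1

w_new = w - η·∂L/∂w = -1.9 - 0.2×(1) = -1.9 - (0.2) = -2.1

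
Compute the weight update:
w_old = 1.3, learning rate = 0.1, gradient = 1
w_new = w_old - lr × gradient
w_new = 1.2

w_new = w - η·∂L/∂w = 1.3 - 0.1×(1) = 1.3 - (0.1) = 1.2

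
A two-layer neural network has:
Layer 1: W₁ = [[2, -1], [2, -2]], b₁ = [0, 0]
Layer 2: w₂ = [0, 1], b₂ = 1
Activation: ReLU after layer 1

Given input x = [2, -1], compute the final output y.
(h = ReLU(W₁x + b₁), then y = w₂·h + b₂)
y = 7

Layer 1 pre-activation: z₁ = [5, 6]
After ReLU: h = [5, 6]
Layer 2 output: y = 0×5 + 1×6 + 1 = 7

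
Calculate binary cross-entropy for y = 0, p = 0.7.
L = 1.204

L = -0·log(0.7) - 1·log(0.3) = -log(0.3) = 1.204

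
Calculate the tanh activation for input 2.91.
0.9941

tanh(2.91) = (e^(2.91) - e^(-2.91))/(e^(2.91) + e^(-2.91)) = 0.9941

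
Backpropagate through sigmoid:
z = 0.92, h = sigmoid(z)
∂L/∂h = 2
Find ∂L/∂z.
∂L/∂z = 0.4075

σ(0.92) = 0.715
σ'(0.92) = σ(0.92)(1 - σ(0.92)) = 0.715 × 0.285 = 0.2038
∂L/∂z = ∂L/∂h · σ'(z) = 2 × 0.2038 = 0.4075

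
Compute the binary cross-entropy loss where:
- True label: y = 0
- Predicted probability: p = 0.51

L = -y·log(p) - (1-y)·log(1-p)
L = 0.7133

L = -0·log(0.51) - 1·log(0.49) = -log(0.49) = 0.7133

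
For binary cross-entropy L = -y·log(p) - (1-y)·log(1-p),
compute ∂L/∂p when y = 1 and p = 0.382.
∂L/∂p = -2.618

∂L/∂p = -y/p + (1-y)/(1-p) = -1/0.382 + 0 = -2.618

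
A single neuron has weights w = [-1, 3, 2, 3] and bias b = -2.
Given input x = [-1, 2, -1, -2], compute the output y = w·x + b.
y = -3

y = (-1)(-1) + (3)(2) + (2)(-1) + (3)(-2) + -2 = -3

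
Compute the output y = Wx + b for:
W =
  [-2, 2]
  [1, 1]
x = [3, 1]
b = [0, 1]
y = [-4, 5]

Wx = [-2×3 + 2×1, 1×3 + 1×1]
   = [-4, 4]
y = Wx + b = [-4 + 0, 4 + 1] = [-4, 5]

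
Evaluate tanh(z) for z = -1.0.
-0.7616

tanh(-1.0) = (e^(-1.0) - e^(1.0))/(e^(-1.0) + e^(1.0)) = -0.7616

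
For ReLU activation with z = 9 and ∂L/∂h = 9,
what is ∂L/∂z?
∂L/∂z = 9

h = ReLU(9) = 9
Since z > 0: ∂h/∂z = 1
∂L/∂z = ∂L/∂h · ∂h/∂z = 9 × 1 = 9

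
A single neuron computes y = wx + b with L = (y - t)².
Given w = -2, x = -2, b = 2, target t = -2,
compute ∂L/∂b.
∂L/∂b = 16

y = wx + b = (-2)(-2) + 2 = 6
∂L/∂y = 2(y - t) = 2(6 - -2) = 16
∂y/∂b = 1
∂L/∂b = ∂L/∂y · ∂y/∂b = 16 × 1 = 16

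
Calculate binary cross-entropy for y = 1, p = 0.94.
L = 0.06188

L = -1·log(0.94) - 0·log(0.06) = -log(0.94) = 0.06188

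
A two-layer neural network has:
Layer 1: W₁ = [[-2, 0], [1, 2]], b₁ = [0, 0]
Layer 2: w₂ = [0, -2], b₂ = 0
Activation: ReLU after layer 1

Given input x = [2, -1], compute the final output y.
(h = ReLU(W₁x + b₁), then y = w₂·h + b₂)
y = 0

Layer 1 pre-activation: z₁ = [-4, 0]
After ReLU: h = [0, 0]
Layer 2 output: y = 0×0 + -2×0 + 0 = 0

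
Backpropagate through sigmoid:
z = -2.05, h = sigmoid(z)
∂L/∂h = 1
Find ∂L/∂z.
∂L/∂z = 0.101

σ(-2.05) = 0.1141
σ'(-2.05) = σ(-2.05)(1 - σ(-2.05)) = 0.1141 × 0.8859 = 0.101
∂L/∂z = ∂L/∂h · σ'(z) = 1 × 0.101 = 0.101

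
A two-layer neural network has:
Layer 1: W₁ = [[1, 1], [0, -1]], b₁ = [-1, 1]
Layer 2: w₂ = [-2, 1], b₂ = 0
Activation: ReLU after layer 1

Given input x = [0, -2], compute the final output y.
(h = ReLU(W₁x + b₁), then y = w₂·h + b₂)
y = 3

Layer 1 pre-activation: z₁ = [-3, 3]
After ReLU: h = [0, 3]
Layer 2 output: y = -2×0 + 1×3 + 0 = 3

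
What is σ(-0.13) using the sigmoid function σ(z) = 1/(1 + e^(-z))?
0.4675

sigmoid(-0.13) = 1/(1 + e^(0.13)) = 1/(1 + 1.139) = 0.4675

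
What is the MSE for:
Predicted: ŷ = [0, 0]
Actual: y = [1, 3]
MSE = 5

MSE = (1/2)((0-1)² + (0-3)²) = (1/2)(1 + 9) = 5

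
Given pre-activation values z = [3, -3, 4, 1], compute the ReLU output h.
h = [3, 0, 4, 1]

ReLU applied element-wise: max(0,3)=3, max(0,-3)=0, max(0,4)=4, max(0,1)=1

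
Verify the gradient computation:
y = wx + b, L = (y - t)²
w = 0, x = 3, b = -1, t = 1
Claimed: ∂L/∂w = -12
Correct

y = (0)(3) + -1 = -1
∂L/∂y = 2(y - t) = 2(-1 - 1) = -4
∂y/∂w = x = 3
∂L/∂w = -4 × 3 = -12

Claimed value: -12
Correct: The correct gradient is -12.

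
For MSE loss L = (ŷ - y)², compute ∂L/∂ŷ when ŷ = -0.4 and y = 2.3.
∂L/∂ŷ = -5.4

∂L/∂ŷ = 2(ŷ - y) = 2(-0.4 - 2.3) = 2(-2.7) = -5.4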